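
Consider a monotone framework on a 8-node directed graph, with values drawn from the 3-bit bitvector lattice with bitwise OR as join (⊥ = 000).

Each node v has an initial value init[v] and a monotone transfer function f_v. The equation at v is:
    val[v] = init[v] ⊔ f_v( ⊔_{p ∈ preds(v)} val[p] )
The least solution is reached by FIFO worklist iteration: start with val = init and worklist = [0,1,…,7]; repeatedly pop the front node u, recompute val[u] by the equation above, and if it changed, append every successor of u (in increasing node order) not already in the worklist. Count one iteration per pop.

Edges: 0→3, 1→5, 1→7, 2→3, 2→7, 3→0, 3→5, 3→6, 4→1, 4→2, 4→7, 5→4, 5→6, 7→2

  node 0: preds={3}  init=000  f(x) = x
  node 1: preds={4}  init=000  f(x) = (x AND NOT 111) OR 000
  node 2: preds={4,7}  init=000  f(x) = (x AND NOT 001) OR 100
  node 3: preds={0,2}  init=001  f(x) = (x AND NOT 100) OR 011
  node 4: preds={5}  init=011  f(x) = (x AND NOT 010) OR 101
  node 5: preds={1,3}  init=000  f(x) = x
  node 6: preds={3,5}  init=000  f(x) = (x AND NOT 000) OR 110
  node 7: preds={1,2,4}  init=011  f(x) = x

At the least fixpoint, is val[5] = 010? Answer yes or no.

Worklist (13 pops):
  #1 pop 0: in=001 → 001 (was 000); enqueue []
  #2 pop 1: in=011 → 000 (no change)
  #3 pop 2: in=011 → 110 (was 000); enqueue []
  #4 pop 3: in=111 → 011 (was 001); enqueue [0]
  #5 pop 4: in=000 → 111 (was 011); enqueue [1,2]
  #6 pop 5: in=011 → 011 (was 000); enqueue [4]
  #7 pop 6: in=011 → 111 (was 000); enqueue []
  #8 pop 7: in=111 → 111 (was 011); enqueue []
  #9 pop 0: in=011 → 011 (was 001); enqueue [3]
  #10 pop 1: in=111 → 000 (no change)
  #11 pop 2: in=111 → 110 (no change)
  #12 pop 4: in=011 → 111 (no change)
  #13 pop 3: in=111 → 011 (no change)

Fixpoint:
  val[0] = 011
  val[1] = 000
  val[2] = 110
  val[3] = 011
  val[4] = 111
  val[5] = 011
  val[6] = 111
  val[7] = 111

no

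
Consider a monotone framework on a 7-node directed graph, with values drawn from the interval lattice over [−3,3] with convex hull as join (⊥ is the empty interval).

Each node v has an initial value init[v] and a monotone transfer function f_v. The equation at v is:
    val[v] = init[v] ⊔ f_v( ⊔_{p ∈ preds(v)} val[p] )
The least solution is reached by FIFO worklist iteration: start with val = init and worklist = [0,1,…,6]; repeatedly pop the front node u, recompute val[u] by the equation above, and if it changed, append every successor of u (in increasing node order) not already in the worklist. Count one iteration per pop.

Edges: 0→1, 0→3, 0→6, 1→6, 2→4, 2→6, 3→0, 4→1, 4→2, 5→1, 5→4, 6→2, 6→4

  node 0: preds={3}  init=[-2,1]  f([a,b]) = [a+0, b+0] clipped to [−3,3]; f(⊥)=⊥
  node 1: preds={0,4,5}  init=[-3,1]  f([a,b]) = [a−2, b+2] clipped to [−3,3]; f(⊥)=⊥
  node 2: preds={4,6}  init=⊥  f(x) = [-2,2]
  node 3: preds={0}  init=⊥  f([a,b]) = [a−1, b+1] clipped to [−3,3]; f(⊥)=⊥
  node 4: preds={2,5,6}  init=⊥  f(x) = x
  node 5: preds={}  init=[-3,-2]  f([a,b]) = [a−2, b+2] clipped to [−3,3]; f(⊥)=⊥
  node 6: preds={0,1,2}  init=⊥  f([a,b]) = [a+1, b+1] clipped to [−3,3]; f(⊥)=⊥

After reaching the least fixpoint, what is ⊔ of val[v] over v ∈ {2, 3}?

[-3,3]

Worklist (19 pops):
  #1 pop 0: in=⊥ → [-2,1] (no change)
  #2 pop 1: in=[-3,1] → [-3,3] (was [-3,1]); enqueue []
  #3 pop 2: in=⊥ → [-2,2] (was ⊥); enqueue []
  #4 pop 3: in=[-2,1] → [-3,2] (was ⊥); enqueue [0]
  #5 pop 4: in=[-3,2] → [-3,2] (was ⊥); enqueue [1,2]
  #6 pop 5: in=⊥ → [-3,-2] (no change)
  #7 pop 6: in=[-3,3] → [-2,3] (was ⊥); enqueue [4]
  #8 pop 0: in=[-3,2] → [-3,2] (was [-2,1]); enqueue [3,6]
  #9 pop 1: in=[-3,2] → [-3,3] (no change)
  #10 pop 2: in=[-3,3] → [-2,2] (no change)
  #11 pop 4: in=[-3,3] → [-3,3] (was [-3,2]); enqueue [1,2]
  #12 pop 3: in=[-3,2] → [-3,3] (was [-3,2]); enqueue [0]
  #13 pop 6: in=[-3,3] → [-2,3] (no change)
  #14 pop 1: in=[-3,3] → [-3,3] (no change)
  #15 pop 2: in=[-3,3] → [-2,2] (no change)
  #16 pop 0: in=[-3,3] → [-3,3] (was [-3,2]); enqueue [1,3,6]
  #17 pop 1: in=[-3,3] → [-3,3] (no change)
  #18 pop 3: in=[-3,3] → [-3,3] (no change)
  #19 pop 6: in=[-3,3] → [-2,3] (no change)

Fixpoint:
  val[0] = [-3,3]
  val[1] = [-3,3]
  val[2] = [-2,2]
  val[3] = [-3,3]
  val[4] = [-3,3]
  val[5] = [-3,-2]
  val[6] = [-2,3]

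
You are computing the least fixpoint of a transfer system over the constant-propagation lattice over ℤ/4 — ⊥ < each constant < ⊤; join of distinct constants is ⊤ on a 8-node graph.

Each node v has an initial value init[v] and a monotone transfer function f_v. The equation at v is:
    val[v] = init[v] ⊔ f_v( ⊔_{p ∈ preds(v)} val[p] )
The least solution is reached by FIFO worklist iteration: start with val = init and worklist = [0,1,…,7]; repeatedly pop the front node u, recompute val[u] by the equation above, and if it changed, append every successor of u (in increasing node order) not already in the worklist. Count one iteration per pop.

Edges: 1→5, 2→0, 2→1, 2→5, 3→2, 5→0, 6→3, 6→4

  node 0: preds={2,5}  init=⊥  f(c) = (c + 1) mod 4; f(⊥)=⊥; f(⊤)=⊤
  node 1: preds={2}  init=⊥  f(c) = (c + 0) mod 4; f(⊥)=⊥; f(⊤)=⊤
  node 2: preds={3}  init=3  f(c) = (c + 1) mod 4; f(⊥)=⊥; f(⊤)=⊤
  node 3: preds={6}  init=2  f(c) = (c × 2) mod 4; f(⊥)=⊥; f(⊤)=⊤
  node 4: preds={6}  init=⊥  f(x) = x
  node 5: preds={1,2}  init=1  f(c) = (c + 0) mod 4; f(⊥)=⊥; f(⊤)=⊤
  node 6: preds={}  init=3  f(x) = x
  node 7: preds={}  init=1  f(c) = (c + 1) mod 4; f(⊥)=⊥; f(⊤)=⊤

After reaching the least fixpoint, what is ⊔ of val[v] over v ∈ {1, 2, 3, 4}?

Worklist (9 pops):
  #1 pop 0: in=⊤ → ⊤ (was ⊥); enqueue []
  #2 pop 1: in=3 → 3 (was ⊥); enqueue []
  #3 pop 2: in=2 → 3 (no change)
  #4 pop 3: in=3 → 2 (no change)
  #5 pop 4: in=3 → 3 (was ⊥); enqueue []
  #6 pop 5: in=3 → ⊤ (was 1); enqueue [0]
  #7 pop 6: in=⊥ → 3 (no change)
  #8 pop 7: in=⊥ → 1 (no change)
  #9 pop 0: in=⊤ → ⊤ (no change)

Fixpoint:
  val[0] = ⊤
  val[1] = 3
  val[2] = 3
  val[3] = 2
  val[4] = 3
  val[5] = ⊤
  val[6] = 3
  val[7] = 1

⊤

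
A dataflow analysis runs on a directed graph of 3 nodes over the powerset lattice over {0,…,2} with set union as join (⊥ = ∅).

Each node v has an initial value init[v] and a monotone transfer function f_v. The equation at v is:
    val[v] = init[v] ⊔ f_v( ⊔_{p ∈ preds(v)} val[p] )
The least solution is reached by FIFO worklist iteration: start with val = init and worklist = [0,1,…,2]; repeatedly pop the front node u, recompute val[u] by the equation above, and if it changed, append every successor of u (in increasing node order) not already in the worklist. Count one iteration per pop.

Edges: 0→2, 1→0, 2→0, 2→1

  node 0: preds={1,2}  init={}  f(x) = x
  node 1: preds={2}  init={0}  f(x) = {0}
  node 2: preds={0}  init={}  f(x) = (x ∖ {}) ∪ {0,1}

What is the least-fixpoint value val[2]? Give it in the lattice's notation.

Iteration log — 6 steps:
  step 1. node 0  ⊔preds={0}  new={0}  old={}  +wl: 
  step 2. node 1  ⊔preds={}  new={0}  stable
  step 3. node 2  ⊔preds={0}  new={0,1}  old={}  +wl: 0,1
  step 4. node 0  ⊔preds={0,1}  new={0,1}  old={0}  +wl: 2
  step 5. node 1  ⊔preds={0,1}  new={0}  stable
  step 6. node 2  ⊔preds={0,1}  new={0,1}  stable

Least fixpoint reached:
  node 0: {0,1}
  node 1: {0}
  node 2: {0,1}

{0,1}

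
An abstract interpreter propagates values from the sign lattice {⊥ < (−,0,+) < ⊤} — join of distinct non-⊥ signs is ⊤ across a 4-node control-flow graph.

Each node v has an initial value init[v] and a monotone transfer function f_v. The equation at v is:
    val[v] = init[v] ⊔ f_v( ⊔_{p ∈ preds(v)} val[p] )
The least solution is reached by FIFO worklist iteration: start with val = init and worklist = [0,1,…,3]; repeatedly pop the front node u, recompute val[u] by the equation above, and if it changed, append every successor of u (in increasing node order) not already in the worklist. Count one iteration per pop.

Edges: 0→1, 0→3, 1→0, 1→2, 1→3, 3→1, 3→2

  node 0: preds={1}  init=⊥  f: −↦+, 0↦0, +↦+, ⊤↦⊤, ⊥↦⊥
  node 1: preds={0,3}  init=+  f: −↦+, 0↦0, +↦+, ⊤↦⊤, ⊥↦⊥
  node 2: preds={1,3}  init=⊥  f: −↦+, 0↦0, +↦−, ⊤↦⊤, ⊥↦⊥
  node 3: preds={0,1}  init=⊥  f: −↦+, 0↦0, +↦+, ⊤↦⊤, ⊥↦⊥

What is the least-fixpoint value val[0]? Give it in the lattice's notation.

Iteration log — 6 steps:
  step 1. node 0  ⊔preds=+  new=+  old=⊥  +wl: 
  step 2. node 1  ⊔preds=+  new=+  stable
  step 3. node 2  ⊔preds=+  new=−  old=⊥  +wl: 
  step 4. node 3  ⊔preds=+  new=+  old=⊥  +wl: 1,2
  step 5. node 1  ⊔preds=+  new=+  stable
  step 6. node 2  ⊔preds=+  new=−  stable

Least fixpoint reached:
  node 0: +
  node 1: +
  node 2: −
  node 3: +

+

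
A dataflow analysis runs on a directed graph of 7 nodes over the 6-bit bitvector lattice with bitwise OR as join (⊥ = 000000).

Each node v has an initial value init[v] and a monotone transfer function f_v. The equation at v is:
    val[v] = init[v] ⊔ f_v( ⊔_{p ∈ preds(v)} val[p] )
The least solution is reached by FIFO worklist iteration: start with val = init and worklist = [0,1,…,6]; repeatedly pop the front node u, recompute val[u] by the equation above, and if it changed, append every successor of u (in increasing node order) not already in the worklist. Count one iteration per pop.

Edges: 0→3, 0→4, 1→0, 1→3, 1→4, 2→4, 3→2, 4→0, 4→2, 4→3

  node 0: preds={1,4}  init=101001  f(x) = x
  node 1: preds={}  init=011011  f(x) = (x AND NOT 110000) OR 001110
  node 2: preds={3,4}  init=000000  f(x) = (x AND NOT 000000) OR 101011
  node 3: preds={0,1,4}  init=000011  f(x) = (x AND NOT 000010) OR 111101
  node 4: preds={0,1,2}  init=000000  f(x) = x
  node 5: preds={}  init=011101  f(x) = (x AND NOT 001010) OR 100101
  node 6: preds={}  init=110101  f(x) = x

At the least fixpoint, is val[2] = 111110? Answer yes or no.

no

Worklist (11 pops):
  #1 pop 0: in=011011 → 111011 (was 101001); enqueue []
  #2 pop 1: in=000000 → 011111 (was 011011); enqueue [0]
  #3 pop 2: in=000011 → 101011 (was 000000); enqueue []
  #4 pop 3: in=111111 → 111111 (was 000011); enqueue [2]
  #5 pop 4: in=111111 → 111111 (was 000000); enqueue [3]
  #6 pop 5: in=000000 → 111101 (was 011101); enqueue []
  #7 pop 6: in=000000 → 110101 (no change)
  #8 pop 0: in=111111 → 111111 (was 111011); enqueue [4]
  #9 pop 2: in=111111 → 111111 (was 101011); enqueue []
  #10 pop 3: in=111111 → 111111 (no change)
  #11 pop 4: in=111111 → 111111 (no change)

Fixpoint:
  val[0] = 111111
  val[1] = 011111
  val[2] = 111111
  val[3] = 111111
  val[4] = 111111
  val[5] = 111101
  val[6] = 110101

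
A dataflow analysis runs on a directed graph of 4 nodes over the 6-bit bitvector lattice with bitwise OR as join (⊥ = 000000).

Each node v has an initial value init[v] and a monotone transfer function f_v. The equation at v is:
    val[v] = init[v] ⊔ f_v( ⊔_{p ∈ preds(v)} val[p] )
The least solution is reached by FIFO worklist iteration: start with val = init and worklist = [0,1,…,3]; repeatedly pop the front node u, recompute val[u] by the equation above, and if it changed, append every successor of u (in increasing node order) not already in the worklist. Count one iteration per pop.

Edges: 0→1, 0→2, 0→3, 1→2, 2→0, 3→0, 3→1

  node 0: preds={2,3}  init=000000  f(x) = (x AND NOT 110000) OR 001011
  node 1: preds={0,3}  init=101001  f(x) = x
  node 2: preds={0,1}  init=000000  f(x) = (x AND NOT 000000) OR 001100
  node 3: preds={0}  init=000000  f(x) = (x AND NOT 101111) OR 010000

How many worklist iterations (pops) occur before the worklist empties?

Worklist (9 pops):
  #1 pop 0: in=000000 → 001011 (was 000000); enqueue []
  #2 pop 1: in=001011 → 101011 (was 101001); enqueue []
  #3 pop 2: in=101011 → 101111 (was 000000); enqueue [0]
  #4 pop 3: in=001011 → 010000 (was 000000); enqueue [1]
  #5 pop 0: in=111111 → 001111 (was 001011); enqueue [2,3]
  #6 pop 1: in=011111 → 111111 (was 101011); enqueue []
  #7 pop 2: in=111111 → 111111 (was 101111); enqueue [0]
  #8 pop 3: in=001111 → 010000 (no change)
  #9 pop 0: in=111111 → 001111 (no change)

Fixpoint:
  val[0] = 001111
  val[1] = 111111
  val[2] = 111111
  val[3] = 010000

9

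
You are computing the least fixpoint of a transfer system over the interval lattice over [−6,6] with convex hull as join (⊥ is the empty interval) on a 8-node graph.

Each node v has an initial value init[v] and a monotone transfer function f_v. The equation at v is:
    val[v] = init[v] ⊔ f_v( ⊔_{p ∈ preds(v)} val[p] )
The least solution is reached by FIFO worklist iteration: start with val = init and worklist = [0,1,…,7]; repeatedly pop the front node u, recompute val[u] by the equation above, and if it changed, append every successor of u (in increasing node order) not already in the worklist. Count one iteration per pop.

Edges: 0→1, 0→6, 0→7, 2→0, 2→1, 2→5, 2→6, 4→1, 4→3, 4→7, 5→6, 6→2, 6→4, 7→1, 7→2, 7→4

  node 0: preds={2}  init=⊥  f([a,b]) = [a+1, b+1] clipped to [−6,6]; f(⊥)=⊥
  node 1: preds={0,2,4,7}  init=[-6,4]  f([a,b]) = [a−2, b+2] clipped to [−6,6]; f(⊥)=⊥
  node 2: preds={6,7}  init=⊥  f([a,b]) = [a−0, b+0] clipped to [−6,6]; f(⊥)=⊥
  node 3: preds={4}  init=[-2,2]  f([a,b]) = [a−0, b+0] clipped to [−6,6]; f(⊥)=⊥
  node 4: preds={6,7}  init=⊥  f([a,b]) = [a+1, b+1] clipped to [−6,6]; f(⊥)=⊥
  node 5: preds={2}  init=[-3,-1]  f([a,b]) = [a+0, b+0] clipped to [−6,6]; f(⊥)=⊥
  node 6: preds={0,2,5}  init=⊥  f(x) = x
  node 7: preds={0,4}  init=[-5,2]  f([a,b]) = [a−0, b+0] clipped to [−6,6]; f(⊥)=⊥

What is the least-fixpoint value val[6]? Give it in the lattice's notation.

[-5,6]

Iteration log — 45 steps:
  step 1. node 0  ⊔preds=⊥  new=⊥  stable
  step 2. node 1  ⊔preds=[-5,2]  new=[-6,4]  stable
  step 3. node 2  ⊔preds=[-5,2]  new=[-5,2]  old=⊥  +wl: 0,1
  step 4. node 3  ⊔preds=⊥  new=[-2,2]  stable
  step 5. node 4  ⊔preds=[-5,2]  new=[-4,3]  old=⊥  +wl: 3
  step 6. node 5  ⊔preds=[-5,2]  new=[-5,2]  old=[-3,-1]  +wl: 
  step 7. node 6  ⊔preds=[-5,2]  new=[-5,2]  old=⊥  +wl: 2,4
  step 8. node 7  ⊔preds=[-4,3]  new=[-5,3]  old=[-5,2]  +wl: 
  step 9. node 0  ⊔preds=[-5,2]  new=[-4,3]  old=⊥  +wl: 6,7
  step 10. node 1  ⊔preds=[-5,3]  new=[-6,5]  old=[-6,4]  +wl: 
  step 11. node 3  ⊔preds=[-4,3]  new=[-4,3]  old=[-2,2]  +wl: 
  step 12. node 2  ⊔preds=[-5,3]  new=[-5,3]  old=[-5,2]  +wl: 0,1,5
  step 13. node 4  ⊔preds=[-5,3]  new=[-4,4]  old=[-4,3]  +wl: 3
  step 14. node 6  ⊔preds=[-5,3]  new=[-5,3]  old=[-5,2]  +wl: 2,4
  step 15. node 7  ⊔preds=[-4,4]  new=[-5,4]  old=[-5,3]  +wl: 
  step 16. node 0  ⊔preds=[-5,3]  new=[-4,4]  old=[-4,3]  +wl: 6,7
  step 17. node 1  ⊔preds=[-5,4]  new=[-6,6]  old=[-6,5]  +wl: 
  step 18. node 5  ⊔preds=[-5,3]  new=[-5,3]  old=[-5,2]  +wl: 
  step 19. node 3  ⊔preds=[-4,4]  new=[-4,4]  old=[-4,3]  +wl: 
  step 20. node 2  ⊔preds=[-5,4]  new=[-5,4]  old=[-5,3]  +wl: 0,1,5
  step 21. node 4  ⊔preds=[-5,4]  new=[-4,5]  old=[-4,4]  +wl: 3
  step 22. node 6  ⊔preds=[-5,4]  new=[-5,4]  old=[-5,3]  +wl: 2,4
  step 23. node 7  ⊔preds=[-4,5]  new=[-5,5]  old=[-5,4]  +wl: 
  step 24. node 0  ⊔preds=[-5,4]  new=[-4,5]  old=[-4,4]  +wl: 6,7
  step 25. node 1  ⊔preds=[-5,5]  new=[-6,6]  stable
  step 26. node 5  ⊔preds=[-5,4]  new=[-5,4]  old=[-5,3]  +wl: 
  step 27. node 3  ⊔preds=[-4,5]  new=[-4,5]  old=[-4,4]  +wl: 
  step 28. node 2  ⊔preds=[-5,5]  new=[-5,5]  old=[-5,4]  +wl: 0,1,5
  step 29. node 4  ⊔preds=[-5,5]  new=[-4,6]  old=[-4,5]  +wl: 3
  step 30. node 6  ⊔preds=[-5,5]  new=[-5,5]  old=[-5,4]  +wl: 2,4
  step 31. node 7  ⊔preds=[-4,6]  new=[-5,6]  old=[-5,5]  +wl: 
  step 32. node 0  ⊔preds=[-5,5]  new=[-4,6]  old=[-4,5]  +wl: 6,7
  step 33. node 1  ⊔preds=[-5,6]  new=[-6,6]  stable
  step 34. node 5  ⊔preds=[-5,5]  new=[-5,5]  old=[-5,4]  +wl: 
  step 35. node 3  ⊔preds=[-4,6]  new=[-4,6]  old=[-4,5]  +wl: 
  step 36. node 2  ⊔preds=[-5,6]  new=[-5,6]  old=[-5,5]  +wl: 0,1,5
  step 37. node 4  ⊔preds=[-5,6]  new=[-4,6]  stable
  step 38. node 6  ⊔preds=[-5,6]  new=[-5,6]  old=[-5,5]  +wl: 2,4
  step 39. node 7  ⊔preds=[-4,6]  new=[-5,6]  stable
  step 40. node 0  ⊔preds=[-5,6]  new=[-4,6]  stable
  step 41. node 1  ⊔preds=[-5,6]  new=[-6,6]  stable
  step 42. node 5  ⊔preds=[-5,6]  new=[-5,6]  old=[-5,5]  +wl: 6
  step 43. node 2  ⊔preds=[-5,6]  new=[-5,6]  stable
  step 44. node 4  ⊔preds=[-5,6]  new=[-4,6]  stable
  step 45. node 6  ⊔preds=[-5,6]  new=[-5,6]  stable

Least fixpoint reached:
  node 0: [-4,6]
  node 1: [-6,6]
  node 2: [-5,6]
  node 3: [-4,6]
  node 4: [-4,6]
  node 5: [-5,6]
  node 6: [-5,6]
  node 7: [-5,6]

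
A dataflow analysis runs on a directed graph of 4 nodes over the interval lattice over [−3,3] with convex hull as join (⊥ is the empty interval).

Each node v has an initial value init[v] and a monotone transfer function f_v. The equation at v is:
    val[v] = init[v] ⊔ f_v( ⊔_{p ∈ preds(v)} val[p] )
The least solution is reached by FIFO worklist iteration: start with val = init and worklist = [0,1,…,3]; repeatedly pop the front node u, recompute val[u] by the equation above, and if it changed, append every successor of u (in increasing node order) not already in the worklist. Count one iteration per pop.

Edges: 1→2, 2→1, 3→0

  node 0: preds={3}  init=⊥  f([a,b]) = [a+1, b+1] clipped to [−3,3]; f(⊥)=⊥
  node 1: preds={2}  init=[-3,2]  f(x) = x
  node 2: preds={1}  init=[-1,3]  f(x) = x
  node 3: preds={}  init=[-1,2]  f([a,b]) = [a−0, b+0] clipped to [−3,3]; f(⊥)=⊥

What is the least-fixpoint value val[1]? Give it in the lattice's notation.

Iteration log — 5 steps:
  step 1. node 0  ⊔preds=[-1,2]  new=[0,3]  old=⊥  +wl: 
  step 2. node 1  ⊔preds=[-1,3]  new=[-3,3]  old=[-3,2]  +wl: 
  step 3. node 2  ⊔preds=[-3,3]  new=[-3,3]  old=[-1,3]  +wl: 1
  step 4. node 3  ⊔preds=⊥  new=[-1,2]  stable
  step 5. node 1  ⊔preds=[-3,3]  new=[-3,3]  stable

Least fixpoint reached:
  node 0: [0,3]
  node 1: [-3,3]
  node 2: [-3,3]
  node 3: [-1,2]

[-3,3]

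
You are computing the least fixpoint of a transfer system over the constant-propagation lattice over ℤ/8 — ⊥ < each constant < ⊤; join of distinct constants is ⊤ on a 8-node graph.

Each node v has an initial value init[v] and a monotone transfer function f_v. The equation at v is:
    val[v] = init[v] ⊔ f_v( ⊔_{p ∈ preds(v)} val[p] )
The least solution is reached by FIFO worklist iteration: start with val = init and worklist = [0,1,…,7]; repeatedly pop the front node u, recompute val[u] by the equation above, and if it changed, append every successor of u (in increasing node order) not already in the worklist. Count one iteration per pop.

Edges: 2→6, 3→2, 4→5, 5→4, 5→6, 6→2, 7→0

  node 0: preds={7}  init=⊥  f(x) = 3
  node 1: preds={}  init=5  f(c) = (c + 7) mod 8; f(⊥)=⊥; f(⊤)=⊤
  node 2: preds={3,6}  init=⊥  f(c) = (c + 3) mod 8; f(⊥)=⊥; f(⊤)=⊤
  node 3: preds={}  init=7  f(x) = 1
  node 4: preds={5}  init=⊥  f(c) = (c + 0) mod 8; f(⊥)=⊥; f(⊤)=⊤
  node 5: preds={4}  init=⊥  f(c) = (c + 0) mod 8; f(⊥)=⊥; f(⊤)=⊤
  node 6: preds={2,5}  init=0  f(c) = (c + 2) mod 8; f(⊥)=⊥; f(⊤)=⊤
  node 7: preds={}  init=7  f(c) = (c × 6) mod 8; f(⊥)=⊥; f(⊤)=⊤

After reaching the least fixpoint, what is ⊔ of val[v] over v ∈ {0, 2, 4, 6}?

⊤

Trace (9 dequeues):
  [1] u=0 | in 7 | out 3 | prev ⊥ | push {}
  [2] u=1 | in ⊥ | out 5 | ==
  [3] u=2 | in ⊤ | out ⊤ | prev ⊥ | push {}
  [4] u=3 | in ⊥ | out ⊤ | prev 7 | push {2}
  [5] u=4 | in ⊥ | out ⊥ | ==
  [6] u=5 | in ⊥ | out ⊥ | ==
  [7] u=6 | in ⊤ | out ⊤ | prev 0 | push {}
  [8] u=7 | in ⊥ | out 7 | ==
  [9] u=2 | in ⊤ | out ⊤ | ==

Converged values:
  [0] 3
  [1] 5
  [2] ⊤
  [3] ⊤
  [4] ⊥
  [5] ⊥
  [6] ⊤
  [7] 7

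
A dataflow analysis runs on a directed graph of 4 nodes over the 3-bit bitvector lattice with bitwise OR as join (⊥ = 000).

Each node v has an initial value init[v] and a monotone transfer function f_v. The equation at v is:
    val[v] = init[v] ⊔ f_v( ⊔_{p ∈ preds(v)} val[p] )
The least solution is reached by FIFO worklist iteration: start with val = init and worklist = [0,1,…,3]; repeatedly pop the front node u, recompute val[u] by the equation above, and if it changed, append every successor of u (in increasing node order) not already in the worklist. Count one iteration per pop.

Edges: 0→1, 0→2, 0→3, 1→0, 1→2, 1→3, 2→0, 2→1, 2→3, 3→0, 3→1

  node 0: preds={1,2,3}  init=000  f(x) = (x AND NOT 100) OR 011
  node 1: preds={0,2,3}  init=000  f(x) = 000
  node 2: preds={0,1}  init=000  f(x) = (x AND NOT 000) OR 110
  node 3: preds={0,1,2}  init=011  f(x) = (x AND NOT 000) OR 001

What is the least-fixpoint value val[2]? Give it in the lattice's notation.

Iteration log — 6 steps:
  step 1. node 0  ⊔preds=011  new=011  old=000  +wl: 
  step 2. node 1  ⊔preds=011  new=000  stable
  step 3. node 2  ⊔preds=011  new=111  old=000  +wl: 0,1
  step 4. node 3  ⊔preds=111  new=111  old=011  +wl: 
  step 5. node 0  ⊔preds=111  new=011  stable
  step 6. node 1  ⊔preds=111  new=000  stable

Least fixpoint reached:
  node 0: 011
  node 1: 000
  node 2: 111
  node 3: 111

111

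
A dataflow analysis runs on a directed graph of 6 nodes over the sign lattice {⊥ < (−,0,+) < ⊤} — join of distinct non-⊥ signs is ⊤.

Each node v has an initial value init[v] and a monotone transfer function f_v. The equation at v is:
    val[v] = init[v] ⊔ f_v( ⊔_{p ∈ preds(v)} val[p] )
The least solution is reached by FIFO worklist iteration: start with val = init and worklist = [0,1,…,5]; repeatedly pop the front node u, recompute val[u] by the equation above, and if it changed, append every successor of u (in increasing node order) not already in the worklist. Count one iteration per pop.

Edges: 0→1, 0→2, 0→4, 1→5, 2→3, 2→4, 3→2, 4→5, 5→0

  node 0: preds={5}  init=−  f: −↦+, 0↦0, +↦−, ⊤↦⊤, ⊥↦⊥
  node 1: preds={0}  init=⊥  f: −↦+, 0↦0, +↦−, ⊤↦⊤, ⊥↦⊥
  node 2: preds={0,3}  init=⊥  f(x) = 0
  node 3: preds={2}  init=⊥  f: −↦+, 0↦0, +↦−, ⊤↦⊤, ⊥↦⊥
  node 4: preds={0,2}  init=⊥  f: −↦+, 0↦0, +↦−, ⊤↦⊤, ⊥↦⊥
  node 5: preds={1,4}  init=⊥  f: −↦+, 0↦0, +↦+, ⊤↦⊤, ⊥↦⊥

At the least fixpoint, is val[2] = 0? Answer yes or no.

Worklist (12 pops):
  #1 pop 0: in=⊥ → − (no change)
  #2 pop 1: in=− → + (was ⊥); enqueue []
  #3 pop 2: in=− → 0 (was ⊥); enqueue []
  #4 pop 3: in=0 → 0 (was ⊥); enqueue [2]
  #5 pop 4: in=⊤ → ⊤ (was ⊥); enqueue []
  #6 pop 5: in=⊤ → ⊤ (was ⊥); enqueue [0]
  #7 pop 2: in=⊤ → 0 (no change)
  #8 pop 0: in=⊤ → ⊤ (was −); enqueue [1,2,4]
  #9 pop 1: in=⊤ → ⊤ (was +); enqueue [5]
  #10 pop 2: in=⊤ → 0 (no change)
  #11 pop 4: in=⊤ → ⊤ (no change)
  #12 pop 5: in=⊤ → ⊤ (no change)

Fixpoint:
  val[0] = ⊤
  val[1] = ⊤
  val[2] = 0
  val[3] = 0
  val[4] = ⊤
  val[5] = ⊤

yes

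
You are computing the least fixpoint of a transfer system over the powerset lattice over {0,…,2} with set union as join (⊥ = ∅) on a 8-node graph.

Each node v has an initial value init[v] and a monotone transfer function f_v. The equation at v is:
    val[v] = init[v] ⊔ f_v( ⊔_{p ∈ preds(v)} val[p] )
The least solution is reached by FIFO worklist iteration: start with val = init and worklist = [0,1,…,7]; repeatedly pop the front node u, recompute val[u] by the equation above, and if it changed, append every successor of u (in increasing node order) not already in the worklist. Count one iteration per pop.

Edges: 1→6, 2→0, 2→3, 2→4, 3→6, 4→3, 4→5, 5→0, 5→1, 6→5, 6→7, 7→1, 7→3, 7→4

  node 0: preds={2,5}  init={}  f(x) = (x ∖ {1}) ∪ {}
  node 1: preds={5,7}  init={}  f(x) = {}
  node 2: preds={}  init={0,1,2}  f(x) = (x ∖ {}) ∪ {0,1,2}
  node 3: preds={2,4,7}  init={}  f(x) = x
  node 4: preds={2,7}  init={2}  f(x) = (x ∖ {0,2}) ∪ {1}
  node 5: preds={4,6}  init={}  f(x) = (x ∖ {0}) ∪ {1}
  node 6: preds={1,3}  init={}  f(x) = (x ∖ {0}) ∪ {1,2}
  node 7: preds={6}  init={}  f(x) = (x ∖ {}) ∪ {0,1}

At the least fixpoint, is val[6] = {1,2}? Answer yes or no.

yes

Iteration log — 13 steps:
  step 1. node 0  ⊔preds={0,1,2}  new={0,2}  old={}  +wl: 
  step 2. node 1  ⊔preds={}  new={}  stable
  step 3. node 2  ⊔preds={}  new={0,1,2}  stable
  step 4. node 3  ⊔preds={0,1,2}  new={0,1,2}  old={}  +wl: 
  step 5. node 4  ⊔preds={0,1,2}  new={1,2}  old={2}  +wl: 3
  step 6. node 5  ⊔preds={1,2}  new={1,2}  old={}  +wl: 0,1
  step 7. node 6  ⊔preds={0,1,2}  new={1,2}  old={}  +wl: 5
  step 8. node 7  ⊔preds={1,2}  new={0,1,2}  old={}  +wl: 4
  step 9. node 3  ⊔preds={0,1,2}  new={0,1,2}  stable
  step 10. node 0  ⊔preds={0,1,2}  new={0,2}  stable
  step 11. node 1  ⊔preds={0,1,2}  new={}  stable
  step 12. node 5  ⊔preds={1,2}  new={1,2}  stable
  step 13. node 4  ⊔preds={0,1,2}  new={1,2}  stable

Least fixpoint reached:
  node 0: {0,2}
  node 1: {}
  node 2: {0,1,2}
  node 3: {0,1,2}
  node 4: {1,2}
  node 5: {1,2}
  node 6: {1,2}
  node 7: {0,1,2}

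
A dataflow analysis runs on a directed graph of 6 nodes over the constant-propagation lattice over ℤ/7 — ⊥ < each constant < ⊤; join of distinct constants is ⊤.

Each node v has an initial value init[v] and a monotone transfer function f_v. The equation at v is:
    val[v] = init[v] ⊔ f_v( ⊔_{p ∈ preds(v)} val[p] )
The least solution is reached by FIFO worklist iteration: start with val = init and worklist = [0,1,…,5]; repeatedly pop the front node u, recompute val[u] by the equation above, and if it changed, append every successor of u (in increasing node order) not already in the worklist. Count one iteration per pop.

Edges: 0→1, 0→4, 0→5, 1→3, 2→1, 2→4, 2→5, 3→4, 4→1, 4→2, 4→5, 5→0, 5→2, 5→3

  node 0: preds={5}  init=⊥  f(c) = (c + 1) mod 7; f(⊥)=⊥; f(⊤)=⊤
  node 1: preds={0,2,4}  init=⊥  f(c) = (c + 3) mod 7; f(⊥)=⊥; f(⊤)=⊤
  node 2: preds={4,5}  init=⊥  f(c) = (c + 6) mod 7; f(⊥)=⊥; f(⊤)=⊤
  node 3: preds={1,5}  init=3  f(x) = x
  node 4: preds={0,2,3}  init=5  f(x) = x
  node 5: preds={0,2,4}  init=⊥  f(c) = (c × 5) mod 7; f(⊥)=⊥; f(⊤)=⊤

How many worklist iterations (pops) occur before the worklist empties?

Trace (13 dequeues):
  [1] u=0 | in ⊥ | out ⊥ | ==
  [2] u=1 | in 5 | out 1 | prev ⊥ | push {}
  [3] u=2 | in 5 | out 4 | prev ⊥ | push {1}
  [4] u=3 | in 1 | out ⊤ | prev 3 | push {}
  [5] u=4 | in ⊤ | out ⊤ | prev 5 | push {2}
  [6] u=5 | in ⊤ | out ⊤ | prev ⊥ | push {0,3}
  [7] u=1 | in ⊤ | out ⊤ | prev 1 | push {}
  [8] u=2 | in ⊤ | out ⊤ | prev 4 | push {1,4,5}
  [9] u=0 | in ⊤ | out ⊤ | prev ⊥ | push {}
  [10] u=3 | in ⊤ | out ⊤ | ==
  [11] u=1 | in ⊤ | out ⊤ | ==
  [12] u=4 | in ⊤ | out ⊤ | ==
  [13] u=5 | in ⊤ | out ⊤ | ==

Converged values:
  [0] ⊤
  [1] ⊤
  [2] ⊤
  [3] ⊤
  [4] ⊤
  [5] ⊤

13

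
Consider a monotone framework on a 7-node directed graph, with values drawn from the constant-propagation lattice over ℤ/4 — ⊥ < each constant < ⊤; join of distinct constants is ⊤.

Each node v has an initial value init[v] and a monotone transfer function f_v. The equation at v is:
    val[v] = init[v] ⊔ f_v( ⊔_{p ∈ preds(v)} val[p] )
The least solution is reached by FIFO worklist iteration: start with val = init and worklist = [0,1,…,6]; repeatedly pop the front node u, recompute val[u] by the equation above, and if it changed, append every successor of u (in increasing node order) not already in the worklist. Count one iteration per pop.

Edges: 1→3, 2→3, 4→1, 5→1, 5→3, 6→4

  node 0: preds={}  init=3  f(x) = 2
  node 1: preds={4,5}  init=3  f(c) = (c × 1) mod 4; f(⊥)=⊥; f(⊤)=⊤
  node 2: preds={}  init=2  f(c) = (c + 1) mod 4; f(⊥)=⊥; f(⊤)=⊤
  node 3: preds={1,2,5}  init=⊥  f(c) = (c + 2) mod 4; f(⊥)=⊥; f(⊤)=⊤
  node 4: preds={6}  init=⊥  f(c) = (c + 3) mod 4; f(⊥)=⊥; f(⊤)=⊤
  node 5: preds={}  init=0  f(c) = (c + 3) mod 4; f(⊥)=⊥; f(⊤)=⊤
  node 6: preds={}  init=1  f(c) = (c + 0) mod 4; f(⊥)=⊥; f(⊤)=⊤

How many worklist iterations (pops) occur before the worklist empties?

Iteration log — 8 steps:
  step 1. node 0  ⊔preds=⊥  new=⊤  old=3  +wl: 
  step 2. node 1  ⊔preds=0  new=⊤  old=3  +wl: 
  step 3. node 2  ⊔preds=⊥  new=2  stable
  step 4. node 3  ⊔preds=⊤  new=⊤  old=⊥  +wl: 
  step 5. node 4  ⊔preds=1  new=0  old=⊥  +wl: 1
  step 6. node 5  ⊔preds=⊥  new=0  stable
  step 7. node 6  ⊔preds=⊥  new=1  stable
  step 8. node 1  ⊔preds=0  new=⊤  stable

Least fixpoint reached:
  node 0: ⊤
  node 1: ⊤
  node 2: 2
  node 3: ⊤
  node 4: 0
  node 5: 0
  node 6: 1

8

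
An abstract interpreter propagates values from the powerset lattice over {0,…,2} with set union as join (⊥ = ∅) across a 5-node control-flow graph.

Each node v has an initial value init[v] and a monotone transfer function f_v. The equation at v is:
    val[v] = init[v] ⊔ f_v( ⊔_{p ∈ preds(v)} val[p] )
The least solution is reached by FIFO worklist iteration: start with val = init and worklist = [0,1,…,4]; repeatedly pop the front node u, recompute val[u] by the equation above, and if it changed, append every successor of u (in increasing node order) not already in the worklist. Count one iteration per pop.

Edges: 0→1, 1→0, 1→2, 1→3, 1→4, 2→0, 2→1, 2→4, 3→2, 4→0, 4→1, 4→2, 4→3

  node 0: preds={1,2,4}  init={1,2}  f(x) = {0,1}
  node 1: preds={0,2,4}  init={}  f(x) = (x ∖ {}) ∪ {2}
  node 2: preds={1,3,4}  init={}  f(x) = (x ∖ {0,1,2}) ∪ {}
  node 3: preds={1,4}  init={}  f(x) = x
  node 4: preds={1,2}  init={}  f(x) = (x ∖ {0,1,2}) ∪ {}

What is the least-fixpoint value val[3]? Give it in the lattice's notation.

Iteration log — 7 steps:
  step 1. node 0  ⊔preds={}  new={0,1,2}  old={1,2}  +wl: 
  step 2. node 1  ⊔preds={0,1,2}  new={0,1,2}  old={}  +wl: 0
  step 3. node 2  ⊔preds={0,1,2}  new={}  stable
  step 4. node 3  ⊔preds={0,1,2}  new={0,1,2}  old={}  +wl: 2
  step 5. node 4  ⊔preds={0,1,2}  new={}  stable
  step 6. node 0  ⊔preds={0,1,2}  new={0,1,2}  stable
  step 7. node 2  ⊔preds={0,1,2}  new={}  stable

Least fixpoint reached:
  node 0: {0,1,2}
  node 1: {0,1,2}
  node 2: {}
  node 3: {0,1,2}
  node 4: {}

{0,1,2}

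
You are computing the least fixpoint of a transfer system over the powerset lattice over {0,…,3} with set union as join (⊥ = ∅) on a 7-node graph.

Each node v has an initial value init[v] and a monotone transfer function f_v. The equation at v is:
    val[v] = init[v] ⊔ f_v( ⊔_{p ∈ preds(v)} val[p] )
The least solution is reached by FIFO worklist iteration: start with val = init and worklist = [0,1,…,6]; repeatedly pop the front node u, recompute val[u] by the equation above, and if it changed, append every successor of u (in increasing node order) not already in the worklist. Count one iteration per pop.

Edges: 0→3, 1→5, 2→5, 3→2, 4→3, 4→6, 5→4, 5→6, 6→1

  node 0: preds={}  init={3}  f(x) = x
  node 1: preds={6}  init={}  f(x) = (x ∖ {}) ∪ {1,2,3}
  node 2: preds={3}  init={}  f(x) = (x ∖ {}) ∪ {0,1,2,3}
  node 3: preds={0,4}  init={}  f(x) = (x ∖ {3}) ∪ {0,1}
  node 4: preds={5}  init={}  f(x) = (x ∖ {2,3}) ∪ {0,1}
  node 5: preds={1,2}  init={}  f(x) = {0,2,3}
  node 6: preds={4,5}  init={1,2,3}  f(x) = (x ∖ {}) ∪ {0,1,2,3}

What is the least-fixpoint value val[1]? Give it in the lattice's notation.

{0,1,2,3}

Worklist (12 pops):
  #1 pop 0: in={} → {3} (no change)
  #2 pop 1: in={1,2,3} → {1,2,3} (was {}); enqueue []
  #3 pop 2: in={} → {0,1,2,3} (was {}); enqueue []
  #4 pop 3: in={3} → {0,1} (was {}); enqueue [2]
  #5 pop 4: in={} → {0,1} (was {}); enqueue [3]
  #6 pop 5: in={0,1,2,3} → {0,2,3} (was {}); enqueue [4]
  #7 pop 6: in={0,1,2,3} → {0,1,2,3} (was {1,2,3}); enqueue [1]
  #8 pop 2: in={0,1} → {0,1,2,3} (no change)
  #9 pop 3: in={0,1,3} → {0,1} (no change)
  #10 pop 4: in={0,2,3} → {0,1} (no change)
  #11 pop 1: in={0,1,2,3} → {0,1,2,3} (was {1,2,3}); enqueue [5]
  #12 pop 5: in={0,1,2,3} → {0,2,3} (no change)

Fixpoint:
  val[0] = {3}
  val[1] = {0,1,2,3}
  val[2] = {0,1,2,3}
  val[3] = {0,1}
  val[4] = {0,1}
  val[5] = {0,2,3}
  val[6] = {0,1,2,3}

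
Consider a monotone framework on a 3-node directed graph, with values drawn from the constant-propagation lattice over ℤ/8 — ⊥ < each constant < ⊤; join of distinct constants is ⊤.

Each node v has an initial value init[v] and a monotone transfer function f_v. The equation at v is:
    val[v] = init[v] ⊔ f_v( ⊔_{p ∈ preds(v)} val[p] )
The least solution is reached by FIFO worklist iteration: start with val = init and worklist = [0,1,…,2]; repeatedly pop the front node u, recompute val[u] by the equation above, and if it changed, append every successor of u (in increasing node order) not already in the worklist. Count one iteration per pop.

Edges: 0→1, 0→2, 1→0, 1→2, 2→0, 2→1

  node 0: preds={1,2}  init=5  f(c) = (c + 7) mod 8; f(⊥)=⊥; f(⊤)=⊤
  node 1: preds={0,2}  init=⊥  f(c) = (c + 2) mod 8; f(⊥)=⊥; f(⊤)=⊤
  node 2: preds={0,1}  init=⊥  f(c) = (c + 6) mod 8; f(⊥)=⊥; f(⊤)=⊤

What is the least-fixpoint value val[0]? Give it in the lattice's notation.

⊤

Worklist (7 pops):
  #1 pop 0: in=⊥ → 5 (no change)
  #2 pop 1: in=5 → 7 (was ⊥); enqueue [0]
  #3 pop 2: in=⊤ → ⊤ (was ⊥); enqueue [1]
  #4 pop 0: in=⊤ → ⊤ (was 5); enqueue [2]
  #5 pop 1: in=⊤ → ⊤ (was 7); enqueue [0]
  #6 pop 2: in=⊤ → ⊤ (no change)
  #7 pop 0: in=⊤ → ⊤ (no change)

Fixpoint:
  val[0] = ⊤
  val[1] = ⊤
  val[2] = ⊤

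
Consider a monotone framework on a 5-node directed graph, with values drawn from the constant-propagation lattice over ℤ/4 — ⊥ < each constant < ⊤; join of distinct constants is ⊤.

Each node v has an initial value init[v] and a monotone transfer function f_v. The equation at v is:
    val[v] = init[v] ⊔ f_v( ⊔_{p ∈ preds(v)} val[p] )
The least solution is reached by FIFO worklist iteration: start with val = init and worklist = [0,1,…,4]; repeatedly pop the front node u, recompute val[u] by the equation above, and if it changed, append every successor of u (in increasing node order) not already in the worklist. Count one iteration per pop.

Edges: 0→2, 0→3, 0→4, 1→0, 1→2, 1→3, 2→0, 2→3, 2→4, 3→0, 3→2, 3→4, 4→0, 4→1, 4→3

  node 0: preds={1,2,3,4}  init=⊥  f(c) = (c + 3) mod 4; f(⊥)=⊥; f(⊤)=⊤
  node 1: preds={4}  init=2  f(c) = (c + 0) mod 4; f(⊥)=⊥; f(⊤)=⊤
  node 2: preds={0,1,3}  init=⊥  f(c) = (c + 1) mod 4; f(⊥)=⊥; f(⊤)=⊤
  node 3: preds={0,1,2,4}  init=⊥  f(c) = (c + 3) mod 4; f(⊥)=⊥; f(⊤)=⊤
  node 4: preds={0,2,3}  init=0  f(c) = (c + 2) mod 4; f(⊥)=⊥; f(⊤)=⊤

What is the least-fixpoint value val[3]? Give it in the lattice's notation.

Worklist (9 pops):
  #1 pop 0: in=⊤ → ⊤ (was ⊥); enqueue []
  #2 pop 1: in=0 → ⊤ (was 2); enqueue [0]
  #3 pop 2: in=⊤ → ⊤ (was ⊥); enqueue []
  #4 pop 3: in=⊤ → ⊤ (was ⊥); enqueue [2]
  #5 pop 4: in=⊤ → ⊤ (was 0); enqueue [1,3]
  #6 pop 0: in=⊤ → ⊤ (no change)
  #7 pop 2: in=⊤ → ⊤ (no change)
  #8 pop 1: in=⊤ → ⊤ (no change)
  #9 pop 3: in=⊤ → ⊤ (no change)

Fixpoint:
  val[0] = ⊤
  val[1] = ⊤
  val[2] = ⊤
  val[3] = ⊤
  val[4] = ⊤

⊤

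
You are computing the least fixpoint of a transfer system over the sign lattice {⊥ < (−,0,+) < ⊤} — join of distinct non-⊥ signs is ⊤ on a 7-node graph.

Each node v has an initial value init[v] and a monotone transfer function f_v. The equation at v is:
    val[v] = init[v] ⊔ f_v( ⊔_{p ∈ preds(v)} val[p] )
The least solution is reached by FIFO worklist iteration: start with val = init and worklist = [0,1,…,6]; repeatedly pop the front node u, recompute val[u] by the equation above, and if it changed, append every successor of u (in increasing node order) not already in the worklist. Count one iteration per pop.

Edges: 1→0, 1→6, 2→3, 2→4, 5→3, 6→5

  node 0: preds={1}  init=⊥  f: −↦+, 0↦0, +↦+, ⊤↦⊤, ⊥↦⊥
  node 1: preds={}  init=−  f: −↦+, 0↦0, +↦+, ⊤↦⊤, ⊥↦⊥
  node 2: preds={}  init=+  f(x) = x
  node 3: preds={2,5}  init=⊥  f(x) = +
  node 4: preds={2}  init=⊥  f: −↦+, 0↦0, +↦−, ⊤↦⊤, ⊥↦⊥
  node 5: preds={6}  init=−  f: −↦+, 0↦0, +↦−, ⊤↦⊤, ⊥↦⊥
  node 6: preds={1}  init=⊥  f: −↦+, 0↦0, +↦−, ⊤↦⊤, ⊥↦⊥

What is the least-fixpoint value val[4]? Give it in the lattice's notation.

Trace (8 dequeues):
  [1] u=0 | in − | out + | prev ⊥ | push {}
  [2] u=1 | in ⊥ | out − | ==
  [3] u=2 | in ⊥ | out + | ==
  [4] u=3 | in ⊤ | out + | prev ⊥ | push {}
  [5] u=4 | in + | out − | prev ⊥ | push {}
  [6] u=5 | in ⊥ | out − | ==
  [7] u=6 | in − | out + | prev ⊥ | push {5}
  [8] u=5 | in + | out − | ==

Converged values:
  [0] +
  [1] −
  [2] +
  [3] +
  [4] −
  [5] −
  [6] +

−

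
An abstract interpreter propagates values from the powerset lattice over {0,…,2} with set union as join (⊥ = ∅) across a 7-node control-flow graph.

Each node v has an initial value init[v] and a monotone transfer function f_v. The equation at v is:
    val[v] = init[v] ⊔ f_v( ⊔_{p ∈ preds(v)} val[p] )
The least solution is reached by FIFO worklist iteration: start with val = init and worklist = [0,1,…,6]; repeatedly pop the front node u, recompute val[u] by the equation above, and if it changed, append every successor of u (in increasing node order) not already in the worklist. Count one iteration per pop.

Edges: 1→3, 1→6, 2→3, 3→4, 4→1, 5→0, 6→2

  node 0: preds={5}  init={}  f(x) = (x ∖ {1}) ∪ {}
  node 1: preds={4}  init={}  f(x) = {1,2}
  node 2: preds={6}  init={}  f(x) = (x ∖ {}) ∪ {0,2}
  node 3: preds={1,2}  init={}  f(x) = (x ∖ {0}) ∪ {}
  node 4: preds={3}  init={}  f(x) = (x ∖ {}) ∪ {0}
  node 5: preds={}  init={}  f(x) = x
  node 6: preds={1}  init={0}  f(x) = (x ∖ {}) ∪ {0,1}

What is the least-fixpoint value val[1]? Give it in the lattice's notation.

Trace (10 dequeues):
  [1] u=0 | in {} | out {} | ==
  [2] u=1 | in {} | out {1,2} | prev {} | push {}
  [3] u=2 | in {0} | out {0,2} | prev {} | push {}
  [4] u=3 | in {0,1,2} | out {1,2} | prev {} | push {}
  [5] u=4 | in {1,2} | out {0,1,2} | prev {} | push {1}
  [6] u=5 | in {} | out {} | ==
  [7] u=6 | in {1,2} | out {0,1,2} | prev {0} | push {2}
  [8] u=1 | in {0,1,2} | out {1,2} | ==
  [9] u=2 | in {0,1,2} | out {0,1,2} | prev {0,2} | push {3}
  [10] u=3 | in {0,1,2} | out {1,2} | ==

Converged values:
  [0] {}
  [1] {1,2}
  [2] {0,1,2}
  [3] {1,2}
  [4] {0,1,2}
  [5] {}
  [6] {0,1,2}

{1,2}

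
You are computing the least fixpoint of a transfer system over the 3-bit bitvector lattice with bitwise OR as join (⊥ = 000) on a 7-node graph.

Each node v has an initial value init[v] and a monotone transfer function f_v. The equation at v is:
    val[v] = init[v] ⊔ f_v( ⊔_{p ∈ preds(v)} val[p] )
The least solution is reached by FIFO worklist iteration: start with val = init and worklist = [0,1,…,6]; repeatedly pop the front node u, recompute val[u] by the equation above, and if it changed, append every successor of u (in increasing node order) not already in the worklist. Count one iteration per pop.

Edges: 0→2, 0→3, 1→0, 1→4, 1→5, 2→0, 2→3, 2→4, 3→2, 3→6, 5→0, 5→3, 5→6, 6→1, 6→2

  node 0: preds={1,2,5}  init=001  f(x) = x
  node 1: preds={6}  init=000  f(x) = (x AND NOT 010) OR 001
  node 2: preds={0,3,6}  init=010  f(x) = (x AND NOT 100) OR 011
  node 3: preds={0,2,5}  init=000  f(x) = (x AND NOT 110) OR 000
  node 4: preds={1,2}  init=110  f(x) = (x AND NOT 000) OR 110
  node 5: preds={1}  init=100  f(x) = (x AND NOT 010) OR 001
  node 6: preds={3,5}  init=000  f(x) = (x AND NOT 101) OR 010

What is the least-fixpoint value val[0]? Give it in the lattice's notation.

111

Iteration log — 11 steps:
  step 1. node 0  ⊔preds=110  new=111  old=001  +wl: 
  step 2. node 1  ⊔preds=000  new=001  old=000  +wl: 0
  step 3. node 2  ⊔preds=111  new=011  old=010  +wl: 
  step 4. node 3  ⊔preds=111  new=001  old=000  +wl: 2
  step 5. node 4  ⊔preds=011  new=111  old=110  +wl: 
  step 6. node 5  ⊔preds=001  new=101  old=100  +wl: 3
  step 7. node 6  ⊔preds=101  new=010  old=000  +wl: 1
  step 8. node 0  ⊔preds=111  new=111  stable
  step 9. node 2  ⊔preds=111  new=011  stable
  step 10. node 3  ⊔preds=111  new=001  stable
  step 11. node 1  ⊔preds=010  new=001  stable

Least fixpoint reached:
  node 0: 111
  node 1: 001
  node 2: 011
  node 3: 001
  node 4: 111
  node 5: 101
  node 6: 010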